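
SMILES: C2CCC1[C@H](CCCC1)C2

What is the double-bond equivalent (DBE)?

Molecular formula from the SMILES: C10H18.
DoU = (2C + 2 + N − H − X)/2 = (2·10 + 2 + 0 − 18 − 0)/2 = 4/2 = 2.
(Structurally: 2 ring(s) + 0 π bond(s) = 2.)

2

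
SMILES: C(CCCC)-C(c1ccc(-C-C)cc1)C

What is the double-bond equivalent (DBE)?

Molecular formula from the SMILES: C15H24.
DoU = (2C + 2 + N − H − X)/2 = (2·15 + 2 + 0 − 24 − 0)/2 = 8/2 = 4.
(Structurally: 1 ring(s) + 3 π bond(s) = 4.)

4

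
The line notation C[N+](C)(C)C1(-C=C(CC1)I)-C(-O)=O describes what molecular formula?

C9H15INO2+

Heavy atoms from the SMILES: 9 C, 1 I, 1 N, 2 O.
Implicit hydrogens by atom environment:
  3 × C: 3 H each → 9
  3 × C: no H
  2 × C: 2 H each → 4
  1 × C: 1 H
  1 × I: no H
  1 × N (charge +1): no H
  1 × O: 1 H
  1 × O: no H
  Total hydrogens = 15.
Net charge +1.
Molecular formula: C9H15INO2+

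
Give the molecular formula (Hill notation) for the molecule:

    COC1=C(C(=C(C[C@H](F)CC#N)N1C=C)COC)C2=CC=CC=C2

Heavy atoms from the SMILES: 19 C, 1 F, 2 N, 2 O.
Implicit hydrogens by atom environment:
  5 × C (aromatic): 1 H each → 5
  5 × C (aromatic): no H
  4 × C: 2 H each → 8
  2 × C: 3 H each → 6
  2 × C: 1 H each → 2
  2 × O: no H
  1 × C: no H
  1 × F: no H
  1 × N (aromatic): no H
  1 × N: no H
  Total hydrogens = 21.
Molecular formula: C19H21FN2O2

C19H21FN2O2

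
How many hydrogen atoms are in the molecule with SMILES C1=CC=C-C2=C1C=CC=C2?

8

Hydrogens are implicit in SMILES; fill each atom to its normal valence:
  8 × C (aromatic): 1 H each → 8
  2 × C (aromatic): no H
  Total hydrogens = 8.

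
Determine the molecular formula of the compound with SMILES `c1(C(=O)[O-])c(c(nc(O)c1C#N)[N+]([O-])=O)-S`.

C7H2N3O5S-

Heavy atoms from the SMILES: 7 C, 3 N, 5 O, 1 S.
Implicit hydrogens by atom environment:
  5 × C (aromatic): no H
  2 × C: no H
  2 × O: no H
  2 × O (charge -1): no H
  1 × N (aromatic): no H
  1 × N: no H
  1 × N (charge +1): no H
  1 × O: 1 H
  1 × S: 1 H
  Total hydrogens = 2.
Net charge -1.
Molecular formula: C7H2N3O5S-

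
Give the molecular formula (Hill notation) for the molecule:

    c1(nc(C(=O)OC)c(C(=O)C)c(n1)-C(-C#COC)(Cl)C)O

Heavy atoms from the SMILES: 13 C, 1 Cl, 2 N, 5 O.
Implicit hydrogens by atom environment:
  5 × C: no H
  4 × C: 3 H each → 12
  4 × C (aromatic): no H
  4 × O: no H
  2 × N (aromatic): no H
  1 × Cl: no H
  1 × O: 1 H
  Total hydrogens = 13.
Molecular formula: C13H13ClN2O5

C13H13ClN2O5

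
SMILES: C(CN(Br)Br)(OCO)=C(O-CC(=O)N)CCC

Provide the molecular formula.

Heavy atoms from the SMILES: 2 Br, 9 C, 2 N, 4 O.
Implicit hydrogens by atom environment:
  5 × C: 2 H each → 10
  3 × C: no H
  3 × O: no H
  2 × Br: no H
  1 × C: 3 H
  1 × N: 2 H
  1 × N: no H
  1 × O: 1 H
  Total hydrogens = 16.
Molecular formula: C9H16Br2N2O4

C9H16Br2N2O4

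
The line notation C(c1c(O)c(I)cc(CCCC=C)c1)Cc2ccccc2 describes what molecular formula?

C19H21IO

Heavy atoms from the SMILES: 19 C, 1 I, 1 O.
Implicit hydrogens by atom environment:
  7 × C (aromatic): 1 H each → 7
  6 × C: 2 H each → 12
  5 × C (aromatic): no H
  1 × C: 1 H
  1 × I: no H
  1 × O: 1 H
  Total hydrogens = 21.
Molecular formula: C19H21IO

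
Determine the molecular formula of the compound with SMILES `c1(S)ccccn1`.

C5H5NS

Heavy atoms from the SMILES: 5 C, 1 N, 1 S.
Implicit hydrogens by atom environment:
  4 × C (aromatic): 1 H each → 4
  1 × C (aromatic): no H
  1 × N (aromatic): no H
  1 × S: 1 H
  Total hydrogens = 5.
Molecular formula: C5H5NS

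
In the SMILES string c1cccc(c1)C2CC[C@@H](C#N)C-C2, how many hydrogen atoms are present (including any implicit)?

Hydrogens are implicit in SMILES; fill each atom to its normal valence:
  5 × C (aromatic): 1 H each → 5
  4 × C: 2 H each → 8
  2 × C: 1 H each → 2
  1 × C (aromatic): no H
  1 × C: no H
  1 × N: no H
  Total hydrogens = 15.

15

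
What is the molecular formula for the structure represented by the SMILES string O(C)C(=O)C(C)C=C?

C6H10O2

Heavy atoms from the SMILES: 6 C, 2 O.
Implicit hydrogens by atom environment:
  2 × C: 3 H each → 6
  2 × C: 1 H each → 2
  2 × O: no H
  1 × C: 2 H
  1 × C: no H
  Total hydrogens = 10.
Molecular formula: C6H10O2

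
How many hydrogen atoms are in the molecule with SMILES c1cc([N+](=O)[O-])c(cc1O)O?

Hydrogens are implicit in SMILES; fill each atom to its normal valence:
  3 × C (aromatic): 1 H each → 3
  3 × C (aromatic): no H
  2 × O: 1 H each → 2
  1 × N (charge +1): no H
  1 × O: no H
  1 × O (charge -1): no H
  Total hydrogens = 5.

5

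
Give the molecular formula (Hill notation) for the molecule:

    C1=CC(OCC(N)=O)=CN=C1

Heavy atoms from the SMILES: 7 C, 2 N, 2 O.
Implicit hydrogens by atom environment:
  4 × C (aromatic): 1 H each → 4
  2 × O: no H
  1 × C: 2 H
  1 × C (aromatic): no H
  1 × C: no H
  1 × N: 2 H
  1 × N (aromatic): no H
  Total hydrogens = 8.
Molecular formula: C7H8N2O2

C7H8N2O2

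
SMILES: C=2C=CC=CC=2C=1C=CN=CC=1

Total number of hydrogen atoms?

Hydrogens are implicit in SMILES; fill each atom to its normal valence:
  9 × C (aromatic): 1 H each → 9
  2 × C (aromatic): no H
  1 × N (aromatic): no H
  Total hydrogens = 9.

9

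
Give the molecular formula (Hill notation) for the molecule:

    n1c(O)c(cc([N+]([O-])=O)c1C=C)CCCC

C11H14N2O3

Heavy atoms from the SMILES: 11 C, 2 N, 3 O.
Implicit hydrogens by atom environment:
  4 × C: 2 H each → 8
  4 × C (aromatic): no H
  1 × C: 3 H
  1 × C (aromatic): 1 H
  1 × C: 1 H
  1 × N (aromatic): no H
  1 × N (charge +1): no H
  1 × O: 1 H
  1 × O: no H
  1 × O (charge -1): no H
  Total hydrogens = 14.
Molecular formula: C11H14N2O3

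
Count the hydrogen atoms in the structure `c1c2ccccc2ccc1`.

Hydrogens are implicit in SMILES; fill each atom to its normal valence:
  8 × C (aromatic): 1 H each → 8
  2 × C (aromatic): no H
  Total hydrogens = 8.

8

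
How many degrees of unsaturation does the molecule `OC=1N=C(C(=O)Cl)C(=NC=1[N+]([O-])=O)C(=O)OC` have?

7

Molecular formula from the SMILES: C7H4ClN3O6.
DoU = (2C + 2 + N − H − X)/2 = (2·7 + 2 + 3 − 4 − 1)/2 = 14/2 = 7.
(Structurally: 1 ring(s) + 6 π bond(s) = 7.)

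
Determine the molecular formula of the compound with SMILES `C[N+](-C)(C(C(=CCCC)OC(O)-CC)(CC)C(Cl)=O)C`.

Heavy atoms from the SMILES: 15 C, 1 Cl, 1 N, 3 O.
Implicit hydrogens by atom environment:
  6 × C: 3 H each → 18
  4 × C: 2 H each → 8
  3 × C: no H
  2 × C: 1 H each → 2
  2 × O: no H
  1 × Cl: no H
  1 × N (charge +1): no H
  1 × O: 1 H
  Total hydrogens = 29.
Net charge +1.
Molecular formula: C15H29ClNO3+

C15H29ClNO3+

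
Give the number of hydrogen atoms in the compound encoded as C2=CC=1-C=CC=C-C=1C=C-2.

8

Hydrogens are implicit in SMILES; fill each atom to its normal valence:
  8 × C (aromatic): 1 H each → 8
  2 × C (aromatic): no H
  Total hydrogens = 8.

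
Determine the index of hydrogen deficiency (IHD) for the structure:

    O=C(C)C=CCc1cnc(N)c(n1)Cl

Molecular formula from the SMILES: C9H10ClN3O.
DoU = (2C + 2 + N − H − X)/2 = (2·9 + 2 + 3 − 10 − 1)/2 = 12/2 = 6.
(Structurally: 1 ring(s) + 5 π bond(s) = 6.)

6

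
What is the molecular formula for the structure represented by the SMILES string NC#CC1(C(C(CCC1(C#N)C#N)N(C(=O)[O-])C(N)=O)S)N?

Heavy atoms from the SMILES: 12 C, 6 N, 3 O, 1 S.
Implicit hydrogens by atom environment:
  8 × C: no H
  3 × N: 2 H each → 6
  3 × N: no H
  2 × C: 2 H each → 4
  2 × C: 1 H each → 2
  2 × O: no H
  1 × O (charge -1): no H
  1 × S: 1 H
  Total hydrogens = 13.
Net charge -1.
Molecular formula: C12H13N6O3S-

C12H13N6O3S-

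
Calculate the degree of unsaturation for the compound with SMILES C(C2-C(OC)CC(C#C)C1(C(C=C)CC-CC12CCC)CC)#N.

Molecular formula from the SMILES: C21H31NO.
DoU = (2C + 2 + N − H − X)/2 = (2·21 + 2 + 1 − 31 − 0)/2 = 14/2 = 7.
(Structurally: 2 ring(s) + 5 π bond(s) = 7.)

7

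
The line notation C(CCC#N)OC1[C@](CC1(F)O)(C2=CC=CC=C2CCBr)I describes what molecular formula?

Heavy atoms from the SMILES: 1 Br, 16 C, 1 F, 1 I, 1 N, 2 O.
Implicit hydrogens by atom environment:
  6 × C: 2 H each → 12
  4 × C (aromatic): 1 H each → 4
  3 × C: no H
  2 × C (aromatic): no H
  1 × Br: no H
  1 × C: 1 H
  1 × F: no H
  1 × I: no H
  1 × N: no H
  1 × O: 1 H
  1 × O: no H
  Total hydrogens = 18.
Molecular formula: C16H18BrFINO2

C16H18BrFINO2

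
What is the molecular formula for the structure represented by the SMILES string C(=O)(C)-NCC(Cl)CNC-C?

Heavy atoms from the SMILES: 7 C, 1 Cl, 2 N, 1 O.
Implicit hydrogens by atom environment:
  3 × C: 2 H each → 6
  2 × C: 3 H each → 6
  2 × N: 1 H each → 2
  1 × C: 1 H
  1 × C: no H
  1 × Cl: no H
  1 × O: no H
  Total hydrogens = 15.
Molecular formula: C7H15ClN2O

C7H15ClN2O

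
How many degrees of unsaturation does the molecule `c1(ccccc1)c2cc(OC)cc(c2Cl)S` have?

Molecular formula from the SMILES: C13H11ClOS.
DoU = (2C + 2 + N − H − X)/2 = (2·13 + 2 + 0 − 11 − 1)/2 = 16/2 = 8.
(Structurally: 2 ring(s) + 6 π bond(s) = 8.)

8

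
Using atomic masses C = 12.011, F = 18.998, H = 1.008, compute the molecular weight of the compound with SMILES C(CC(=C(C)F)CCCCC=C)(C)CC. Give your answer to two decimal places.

Molecular formula: C14H25F.
M = 14×12.011 + 1×18.998 + 25×1.008 = 212.35 g/mol.

212.35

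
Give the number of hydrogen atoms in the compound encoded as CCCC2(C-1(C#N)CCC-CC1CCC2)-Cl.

Hydrogens are implicit in SMILES; fill each atom to its normal valence:
  9 × C: 2 H each → 18
  3 × C: no H
  1 × C: 3 H
  1 × C: 1 H
  1 × Cl: no H
  1 × N: no H
  Total hydrogens = 22.

22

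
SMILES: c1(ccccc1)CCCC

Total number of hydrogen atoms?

Hydrogens are implicit in SMILES; fill each atom to its normal valence:
  5 × C (aromatic): 1 H each → 5
  3 × C: 2 H each → 6
  1 × C: 3 H
  1 × C (aromatic): no H
  Total hydrogens = 14.

14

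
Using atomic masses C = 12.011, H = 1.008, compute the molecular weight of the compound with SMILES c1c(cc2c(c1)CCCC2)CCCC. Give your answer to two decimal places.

Molecular formula: C14H20.
M = 14×12.011 + 20×1.008 = 188.31 g/mol.

188.31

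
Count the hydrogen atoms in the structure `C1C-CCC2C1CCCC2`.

18

Hydrogens are implicit in SMILES; fill each atom to its normal valence:
  8 × C: 2 H each → 16
  2 × C: 1 H each → 2
  Total hydrogens = 18.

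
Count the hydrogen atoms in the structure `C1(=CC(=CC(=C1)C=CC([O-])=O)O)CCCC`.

Hydrogens are implicit in SMILES; fill each atom to its normal valence:
  3 × C: 2 H each → 6
  3 × C (aromatic): 1 H each → 3
  3 × C (aromatic): no H
  2 × C: 1 H each → 2
  1 × C: 3 H
  1 × C: no H
  1 × O: 1 H
  1 × O: no H
  1 × O (charge -1): no H
  Total hydrogens = 15.

15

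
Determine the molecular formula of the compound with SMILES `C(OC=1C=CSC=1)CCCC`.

Heavy atoms from the SMILES: 9 C, 1 O, 1 S.
Implicit hydrogens by atom environment:
  4 × C: 2 H each → 8
  3 × C (aromatic): 1 H each → 3
  1 × C: 3 H
  1 × C (aromatic): no H
  1 × O: no H
  1 × S (aromatic): no H
  Total hydrogens = 14.
Molecular formula: C9H14OS

C9H14OS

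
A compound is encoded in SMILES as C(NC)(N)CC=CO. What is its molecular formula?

C5H12N2O

Heavy atoms from the SMILES: 5 C, 2 N, 1 O.
Implicit hydrogens by atom environment:
  3 × C: 1 H each → 3
  1 × C: 3 H
  1 × C: 2 H
  1 × N: 2 H
  1 × N: 1 H
  1 × O: 1 H
  Total hydrogens = 12.
Molecular formula: C5H12N2O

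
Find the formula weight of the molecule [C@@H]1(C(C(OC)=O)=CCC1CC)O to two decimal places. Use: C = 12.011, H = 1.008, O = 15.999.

170.21

Molecular formula: C9H14O3.
M = 9×12.011 + 14×1.008 + 3×15.999 = 170.21 g/mol.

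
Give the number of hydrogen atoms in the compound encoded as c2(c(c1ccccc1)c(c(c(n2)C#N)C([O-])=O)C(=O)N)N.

9

Hydrogens are implicit in SMILES; fill each atom to its normal valence:
  6 × C (aromatic): no H
  5 × C (aromatic): 1 H each → 5
  3 × C: no H
  2 × N: 2 H each → 4
  2 × O: no H
  1 × N (aromatic): no H
  1 × N: no H
  1 × O (charge -1): no H
  Total hydrogens = 9.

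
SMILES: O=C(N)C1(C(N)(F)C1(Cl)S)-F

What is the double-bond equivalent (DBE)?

Molecular formula from the SMILES: C4H5ClF2N2OS.
DoU = (2C + 2 + N − H − X)/2 = (2·4 + 2 + 2 − 5 − 3)/2 = 4/2 = 2.
(Structurally: 1 ring(s) + 1 π bond(s) = 2.)

2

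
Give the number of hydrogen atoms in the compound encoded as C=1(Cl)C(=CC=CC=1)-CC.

Hydrogens are implicit in SMILES; fill each atom to its normal valence:
  4 × C (aromatic): 1 H each → 4
  2 × C (aromatic): no H
  1 × C: 3 H
  1 × C: 2 H
  1 × Cl: no H
  Total hydrogens = 9.

9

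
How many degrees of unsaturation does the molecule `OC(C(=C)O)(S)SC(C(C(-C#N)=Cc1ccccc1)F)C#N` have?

10

Molecular formula from the SMILES: C15H13FN2O2S2.
DoU = (2C + 2 + N − H − X)/2 = (2·15 + 2 + 2 − 13 − 1)/2 = 20/2 = 10.
(Structurally: 1 ring(s) + 9 π bond(s) = 10.)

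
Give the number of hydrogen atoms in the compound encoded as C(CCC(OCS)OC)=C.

14

Hydrogens are implicit in SMILES; fill each atom to its normal valence:
  4 × C: 2 H each → 8
  2 × C: 1 H each → 2
  2 × O: no H
  1 × C: 3 H
  1 × S: 1 H
  Total hydrogens = 14.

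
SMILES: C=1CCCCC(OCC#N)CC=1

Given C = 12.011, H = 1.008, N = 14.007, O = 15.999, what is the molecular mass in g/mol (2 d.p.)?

165.24

Molecular formula: C10H15NO.
M = 10×12.011 + 15×1.008 + 1×14.007 + 1×15.999 = 165.24 g/mol.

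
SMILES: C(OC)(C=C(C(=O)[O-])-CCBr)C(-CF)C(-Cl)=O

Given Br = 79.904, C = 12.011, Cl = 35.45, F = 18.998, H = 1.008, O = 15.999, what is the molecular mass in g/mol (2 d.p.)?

Molecular formula: C10H12BrClFO4-.
M = 1×79.904 + 10×12.011 + 1×35.45 + 1×18.998 + 12×1.008 + 4×15.999 = 330.55 g/mol.

330.55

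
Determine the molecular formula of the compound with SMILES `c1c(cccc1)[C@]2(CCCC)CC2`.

C13H18

Heavy atoms from the SMILES: 13 C.
Implicit hydrogens by atom environment:
  5 × C: 2 H each → 10
  5 × C (aromatic): 1 H each → 5
  1 × C: 3 H
  1 × C: no H
  1 × C (aromatic): no H
  Total hydrogens = 18.
Molecular formula: C13H18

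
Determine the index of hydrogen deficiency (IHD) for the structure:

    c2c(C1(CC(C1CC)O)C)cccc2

Molecular formula from the SMILES: C13H18O.
DoU = (2C + 2 + N − H − X)/2 = (2·13 + 2 + 0 − 18 − 0)/2 = 10/2 = 5.
(Structurally: 2 ring(s) + 3 π bond(s) = 5.)

5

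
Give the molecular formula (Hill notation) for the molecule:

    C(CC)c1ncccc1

C8H11N

Heavy atoms from the SMILES: 8 C, 1 N.
Implicit hydrogens by atom environment:
  4 × C (aromatic): 1 H each → 4
  2 × C: 2 H each → 4
  1 × C: 3 H
  1 × C (aromatic): no H
  1 × N (aromatic): no H
  Total hydrogens = 11.
Molecular formula: C8H11N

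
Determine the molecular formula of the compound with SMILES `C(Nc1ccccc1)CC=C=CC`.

C12H15N

Heavy atoms from the SMILES: 12 C, 1 N.
Implicit hydrogens by atom environment:
  5 × C (aromatic): 1 H each → 5
  2 × C: 2 H each → 4
  2 × C: 1 H each → 2
  1 × C: 3 H
  1 × C: no H
  1 × C (aromatic): no H
  1 × N: 1 H
  Total hydrogens = 15.
Molecular formula: C12H15N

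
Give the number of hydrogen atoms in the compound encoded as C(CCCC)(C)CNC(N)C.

22

Hydrogens are implicit in SMILES; fill each atom to its normal valence:
  4 × C: 2 H each → 8
  3 × C: 3 H each → 9
  2 × C: 1 H each → 2
  1 × N: 2 H
  1 × N: 1 H
  Total hydrogens = 22.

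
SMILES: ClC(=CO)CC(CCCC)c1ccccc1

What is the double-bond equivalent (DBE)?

5

Molecular formula from the SMILES: C14H19ClO.
DoU = (2C + 2 + N − H − X)/2 = (2·14 + 2 + 0 − 19 − 1)/2 = 10/2 = 5.
(Structurally: 1 ring(s) + 4 π bond(s) = 5.)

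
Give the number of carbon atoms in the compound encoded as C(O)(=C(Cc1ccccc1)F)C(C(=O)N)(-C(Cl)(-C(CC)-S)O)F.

The symbol for carbon appears 15 times in the SMILES. Lowercase c denotes aromatic carbon and counts toward C.

15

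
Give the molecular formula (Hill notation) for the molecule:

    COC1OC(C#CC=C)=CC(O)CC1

C11H14O3

Heavy atoms from the SMILES: 11 C, 3 O.
Implicit hydrogens by atom environment:
  4 × C: 1 H each → 4
  3 × C: 2 H each → 6
  3 × C: no H
  2 × O: no H
  1 × C: 3 H
  1 × O: 1 H
  Total hydrogens = 14.
Molecular formula: C11H14O3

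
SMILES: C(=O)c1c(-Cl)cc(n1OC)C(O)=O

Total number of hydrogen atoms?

Hydrogens are implicit in SMILES; fill each atom to its normal valence:
  3 × C (aromatic): no H
  3 × O: no H
  1 × C: 3 H
  1 × C (aromatic): 1 H
  1 × C: 1 H
  1 × C: no H
  1 × Cl: no H
  1 × N (aromatic): no H
  1 × O: 1 H
  Total hydrogens = 6.

6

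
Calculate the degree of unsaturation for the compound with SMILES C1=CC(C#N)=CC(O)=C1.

Molecular formula from the SMILES: C7H5NO.
DoU = (2C + 2 + N − H − X)/2 = (2·7 + 2 + 1 − 5 − 0)/2 = 12/2 = 6.
(Structurally: 1 ring(s) + 5 π bond(s) = 6.)

6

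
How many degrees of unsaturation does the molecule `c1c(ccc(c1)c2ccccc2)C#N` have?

Molecular formula from the SMILES: C13H9N.
DoU = (2C + 2 + N − H − X)/2 = (2·13 + 2 + 1 − 9 − 0)/2 = 20/2 = 10.
(Structurally: 2 ring(s) + 8 π bond(s) = 10.)

10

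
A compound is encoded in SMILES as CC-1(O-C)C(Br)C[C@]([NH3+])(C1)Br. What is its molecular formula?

C7H14Br2NO+

Heavy atoms from the SMILES: 2 Br, 7 C, 1 N, 1 O.
Implicit hydrogens by atom environment:
  2 × Br: no H
  2 × C: 3 H each → 6
  2 × C: 2 H each → 4
  2 × C: no H
  1 × C: 1 H
  1 × N (charge +1): 3 H
  1 × O: no H
  Total hydrogens = 14.
Net charge +1.
Molecular formula: C7H14Br2NO+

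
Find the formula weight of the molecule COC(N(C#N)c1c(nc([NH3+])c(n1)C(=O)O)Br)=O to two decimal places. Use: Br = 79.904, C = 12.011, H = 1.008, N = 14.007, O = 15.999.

Molecular formula: C8H7BrN5O4+.
M = 1×79.904 + 8×12.011 + 7×1.008 + 5×14.007 + 4×15.999 = 317.08 g/mol.

317.08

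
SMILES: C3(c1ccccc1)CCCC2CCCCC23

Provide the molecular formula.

Heavy atoms from the SMILES: 16 C.
Implicit hydrogens by atom environment:
  7 × C: 2 H each → 14
  5 × C (aromatic): 1 H each → 5
  3 × C: 1 H each → 3
  1 × C (aromatic): no H
  Total hydrogens = 22.
Molecular formula: C16H22

C16H22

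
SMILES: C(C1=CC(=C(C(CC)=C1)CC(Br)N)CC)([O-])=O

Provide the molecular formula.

C13H17BrNO2-

Heavy atoms from the SMILES: 1 Br, 13 C, 1 N, 2 O.
Implicit hydrogens by atom environment:
  4 × C (aromatic): no H
  3 × C: 2 H each → 6
  2 × C: 3 H each → 6
  2 × C (aromatic): 1 H each → 2
  1 × Br: no H
  1 × C: 1 H
  1 × C: no H
  1 × N: 2 H
  1 × O: no H
  1 × O (charge -1): no H
  Total hydrogens = 17.
Net charge -1.
Molecular formula: C13H17BrNO2-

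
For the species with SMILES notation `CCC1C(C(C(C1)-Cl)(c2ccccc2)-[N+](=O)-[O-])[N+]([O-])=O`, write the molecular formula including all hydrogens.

C13H15ClN2O4

Heavy atoms from the SMILES: 13 C, 1 Cl, 2 N, 4 O.
Implicit hydrogens by atom environment:
  5 × C (aromatic): 1 H each → 5
  3 × C: 1 H each → 3
  2 × C: 2 H each → 4
  2 × N (charge +1): no H
  2 × O: no H
  2 × O (charge -1): no H
  1 × C: 3 H
  1 × C: no H
  1 × C (aromatic): no H
  1 × Cl: no H
  Total hydrogens = 15.
Molecular formula: C13H15ClN2O4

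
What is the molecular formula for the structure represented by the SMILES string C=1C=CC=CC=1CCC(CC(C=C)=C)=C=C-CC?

C18H22

Heavy atoms from the SMILES: 18 C.
Implicit hydrogens by atom environment:
  6 × C: 2 H each → 12
  5 × C (aromatic): 1 H each → 5
  3 × C: no H
  2 × C: 1 H each → 2
  1 × C: 3 H
  1 × C (aromatic): no H
  Total hydrogens = 22.
Molecular formula: C18H22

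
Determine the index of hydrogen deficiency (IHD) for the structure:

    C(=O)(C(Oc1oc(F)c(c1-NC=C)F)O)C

5

Molecular formula from the SMILES: C9H9F2NO4.
DoU = (2C + 2 + N − H − X)/2 = (2·9 + 2 + 1 − 9 − 2)/2 = 10/2 = 5.
(Structurally: 1 ring(s) + 4 π bond(s) = 5.)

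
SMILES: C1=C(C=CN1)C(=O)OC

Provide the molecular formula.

Heavy atoms from the SMILES: 6 C, 1 N, 2 O.
Implicit hydrogens by atom environment:
  3 × C (aromatic): 1 H each → 3
  2 × O: no H
  1 × C: 3 H
  1 × C (aromatic): no H
  1 × C: no H
  1 × N (aromatic): 1 H
  Total hydrogens = 7.
Molecular formula: C6H7NO2

C6H7NO2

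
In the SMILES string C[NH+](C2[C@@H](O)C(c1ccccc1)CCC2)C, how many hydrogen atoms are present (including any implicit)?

22

Hydrogens are implicit in SMILES; fill each atom to its normal valence:
  5 × C (aromatic): 1 H each → 5
  3 × C: 2 H each → 6
  3 × C: 1 H each → 3
  2 × C: 3 H each → 6
  1 × C (aromatic): no H
  1 × N (charge +1): 1 H
  1 × O: 1 H
  Total hydrogens = 22.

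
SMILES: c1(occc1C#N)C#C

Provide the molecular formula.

Heavy atoms from the SMILES: 7 C, 1 N, 1 O.
Implicit hydrogens by atom environment:
  2 × C (aromatic): 1 H each → 2
  2 × C (aromatic): no H
  2 × C: no H
  1 × C: 1 H
  1 × N: no H
  1 × O (aromatic): no H
  Total hydrogens = 3.
Molecular formula: C7H3NO

C7H3NO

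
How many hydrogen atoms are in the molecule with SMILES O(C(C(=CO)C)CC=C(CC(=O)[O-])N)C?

Hydrogens are implicit in SMILES; fill each atom to its normal valence:
  3 × C: 1 H each → 3
  3 × C: no H
  2 × C: 3 H each → 6
  2 × C: 2 H each → 4
  2 × O: no H
  1 × N: 2 H
  1 × O: 1 H
  1 × O (charge -1): no H
  Total hydrogens = 16.

16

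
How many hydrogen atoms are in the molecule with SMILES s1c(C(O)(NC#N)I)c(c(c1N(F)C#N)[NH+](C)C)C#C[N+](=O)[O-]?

9

Hydrogens are implicit in SMILES; fill each atom to its normal valence:
  5 × C: no H
  4 × C (aromatic): no H
  3 × N: no H
  2 × C: 3 H each → 6
  1 × F: no H
  1 × I: no H
  1 × N: 1 H
  1 × N (charge +1): 1 H
  1 × N (charge +1): no H
  1 × O: 1 H
  1 × O: no H
  1 × O (charge -1): no H
  1 × S (aromatic): no H
  Total hydrogens = 9.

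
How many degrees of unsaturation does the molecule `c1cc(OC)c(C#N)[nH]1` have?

5

Molecular formula from the SMILES: C6H6N2O.
DoU = (2C + 2 + N − H − X)/2 = (2·6 + 2 + 2 − 6 − 0)/2 = 10/2 = 5.
(Structurally: 1 ring(s) + 4 π bond(s) = 5.)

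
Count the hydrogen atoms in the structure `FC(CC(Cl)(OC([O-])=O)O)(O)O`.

Hydrogens are implicit in SMILES; fill each atom to its normal valence:
  3 × C: no H
  3 × O: 1 H each → 3
  2 × O: no H
  1 × C: 2 H
  1 × Cl: no H
  1 × F: no H
  1 × O (charge -1): no H
  Total hydrogens = 5.

5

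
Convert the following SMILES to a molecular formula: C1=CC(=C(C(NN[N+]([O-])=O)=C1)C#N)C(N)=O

C8H7N5O3

Heavy atoms from the SMILES: 8 C, 5 N, 3 O.
Implicit hydrogens by atom environment:
  3 × C (aromatic): 1 H each → 3
  3 × C (aromatic): no H
  2 × C: no H
  2 × N: 1 H each → 2
  2 × O: no H
  1 × N: 2 H
  1 × N: no H
  1 × N (charge +1): no H
  1 × O (charge -1): no H
  Total hydrogens = 7.
Molecular formula: C8H7N5O3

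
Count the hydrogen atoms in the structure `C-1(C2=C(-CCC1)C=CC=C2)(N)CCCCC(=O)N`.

22

Hydrogens are implicit in SMILES; fill each atom to its normal valence:
  7 × C: 2 H each → 14
  4 × C (aromatic): 1 H each → 4
  2 × C (aromatic): no H
  2 × C: no H
  2 × N: 2 H each → 4
  1 × O: no H
  Total hydrogens = 22.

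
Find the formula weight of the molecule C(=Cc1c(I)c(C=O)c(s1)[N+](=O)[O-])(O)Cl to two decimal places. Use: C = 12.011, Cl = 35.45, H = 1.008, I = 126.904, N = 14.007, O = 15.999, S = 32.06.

Molecular formula: C7H3ClINO4S.
M = 7×12.011 + 1×35.45 + 3×1.008 + 1×126.904 + 1×14.007 + 4×15.999 + 1×32.06 = 359.52 g/mol.

359.52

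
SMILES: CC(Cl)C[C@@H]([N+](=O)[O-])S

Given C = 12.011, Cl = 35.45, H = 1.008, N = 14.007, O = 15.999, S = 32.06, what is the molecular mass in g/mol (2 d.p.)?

169.62

Molecular formula: C4H8ClNO2S.
M = 4×12.011 + 1×35.45 + 8×1.008 + 1×14.007 + 2×15.999 + 1×32.06 = 169.62 g/mol.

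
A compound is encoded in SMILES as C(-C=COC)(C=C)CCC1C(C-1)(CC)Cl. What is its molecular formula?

Heavy atoms from the SMILES: 13 C, 1 Cl, 1 O.
Implicit hydrogens by atom environment:
  5 × C: 2 H each → 10
  5 × C: 1 H each → 5
  2 × C: 3 H each → 6
  1 × C: no H
  1 × Cl: no H
  1 × O: no H
  Total hydrogens = 21.
Molecular formula: C13H21ClO

C13H21ClO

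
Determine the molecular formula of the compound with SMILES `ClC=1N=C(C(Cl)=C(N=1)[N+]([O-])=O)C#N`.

C5Cl2N4O2

Heavy atoms from the SMILES: 5 C, 2 Cl, 4 N, 2 O.
Implicit hydrogens by atom environment:
  4 × C (aromatic): no H
  2 × Cl: no H
  2 × N (aromatic): no H
  1 × C: no H
  1 × N: no H
  1 × N (charge +1): no H
  1 × O: no H
  1 × O (charge -1): no H
  Total hydrogens = 0.
Molecular formula: C5Cl2N4O2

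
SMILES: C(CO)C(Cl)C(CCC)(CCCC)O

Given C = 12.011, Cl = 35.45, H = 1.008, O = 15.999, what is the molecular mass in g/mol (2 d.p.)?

222.75

Molecular formula: C11H23ClO2.
M = 11×12.011 + 1×35.45 + 23×1.008 + 2×15.999 = 222.75 g/mol.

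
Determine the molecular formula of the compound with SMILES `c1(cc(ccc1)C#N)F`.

Heavy atoms from the SMILES: 7 C, 1 F, 1 N.
Implicit hydrogens by atom environment:
  4 × C (aromatic): 1 H each → 4
  2 × C (aromatic): no H
  1 × C: no H
  1 × F: no H
  1 × N: no H
  Total hydrogens = 4.
Molecular formula: C7H4FN

C7H4FN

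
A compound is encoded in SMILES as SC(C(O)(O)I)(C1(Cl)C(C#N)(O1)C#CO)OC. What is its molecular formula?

Heavy atoms from the SMILES: 8 C, 1 Cl, 1 I, 1 N, 5 O, 1 S.
Implicit hydrogens by atom environment:
  7 × C: no H
  3 × O: 1 H each → 3
  2 × O: no H
  1 × C: 3 H
  1 × Cl: no H
  1 × I: no H
  1 × N: no H
  1 × S: 1 H
  Total hydrogens = 7.
Molecular formula: C8H7ClINO5S

C8H7ClINO5S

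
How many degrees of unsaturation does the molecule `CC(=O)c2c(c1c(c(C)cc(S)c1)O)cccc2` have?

9

Molecular formula from the SMILES: C15H14O2S.
DoU = (2C + 2 + N − H − X)/2 = (2·15 + 2 + 0 − 14 − 0)/2 = 18/2 = 9.
(Structurally: 2 ring(s) + 7 π bond(s) = 9.)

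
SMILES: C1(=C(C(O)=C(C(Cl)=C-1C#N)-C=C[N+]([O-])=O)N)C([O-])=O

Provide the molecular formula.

C10H5ClN3O5-

Heavy atoms from the SMILES: 10 C, 1 Cl, 3 N, 5 O.
Implicit hydrogens by atom environment:
  6 × C (aromatic): no H
  2 × C: 1 H each → 2
  2 × C: no H
  2 × O: no H
  2 × O (charge -1): no H
  1 × Cl: no H
  1 × N: 2 H
  1 × N (charge +1): no H
  1 × N: no H
  1 × O: 1 H
  Total hydrogens = 5.
Net charge -1.
Molecular formula: C10H5ClN3O5-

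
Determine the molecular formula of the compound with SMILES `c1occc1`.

C4H4O

Heavy atoms from the SMILES: 4 C, 1 O.
Implicit hydrogens by atom environment:
  4 × C (aromatic): 1 H each → 4
  1 × O (aromatic): no H
  Total hydrogens = 4.
Molecular formula: C4H4O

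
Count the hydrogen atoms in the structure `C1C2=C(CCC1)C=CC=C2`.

12

Hydrogens are implicit in SMILES; fill each atom to its normal valence:
  4 × C: 2 H each → 8
  4 × C (aromatic): 1 H each → 4
  2 × C (aromatic): no H
  Total hydrogens = 12.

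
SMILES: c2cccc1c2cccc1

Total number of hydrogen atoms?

Hydrogens are implicit in SMILES; fill each atom to its normal valence:
  8 × C (aromatic): 1 H each → 8
  2 × C (aromatic): no H
  Total hydrogens = 8.

8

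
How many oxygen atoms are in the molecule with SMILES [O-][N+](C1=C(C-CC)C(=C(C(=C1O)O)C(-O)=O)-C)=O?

The symbol for oxygen appears 6 times in the SMILES.

6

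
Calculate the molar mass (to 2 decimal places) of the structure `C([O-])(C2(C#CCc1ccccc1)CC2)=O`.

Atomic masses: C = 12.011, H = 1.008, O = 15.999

Molecular formula: C13H11O2-.
M = 13×12.011 + 11×1.008 + 2×15.999 = 199.23 g/mol.

199.23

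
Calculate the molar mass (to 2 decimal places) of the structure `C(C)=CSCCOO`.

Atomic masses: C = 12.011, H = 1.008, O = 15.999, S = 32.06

Molecular formula: C5H10O2S.
M = 5×12.011 + 10×1.008 + 2×15.999 + 1×32.06 = 134.19 g/mol.

134.19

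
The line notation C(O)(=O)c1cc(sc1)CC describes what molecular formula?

Heavy atoms from the SMILES: 7 C, 2 O, 1 S.
Implicit hydrogens by atom environment:
  2 × C (aromatic): 1 H each → 2
  2 × C (aromatic): no H
  1 × C: 3 H
  1 × C: 2 H
  1 × C: no H
  1 × O: 1 H
  1 × O: no H
  1 × S (aromatic): no H
  Total hydrogens = 8.
Molecular formula: C7H8O2S

C7H8O2S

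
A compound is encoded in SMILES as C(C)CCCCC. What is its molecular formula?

C7H16

Heavy atoms from the SMILES: 7 C.
Implicit hydrogens by atom environment:
  5 × C: 2 H each → 10
  2 × C: 3 H each → 6
  Total hydrogens = 16.
Molecular formula: C7H16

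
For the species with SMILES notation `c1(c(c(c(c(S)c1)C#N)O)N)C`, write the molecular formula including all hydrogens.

C8H8N2OS

Heavy atoms from the SMILES: 8 C, 2 N, 1 O, 1 S.
Implicit hydrogens by atom environment:
  5 × C (aromatic): no H
  1 × C: 3 H
  1 × C (aromatic): 1 H
  1 × C: no H
  1 × N: 2 H
  1 × N: no H
  1 × O: 1 H
  1 × S: 1 H
  Total hydrogens = 8.
Molecular formula: C8H8N2OS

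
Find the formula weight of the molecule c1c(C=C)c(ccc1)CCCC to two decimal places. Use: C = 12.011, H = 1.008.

160.26

Molecular formula: C12H16.
M = 12×12.011 + 16×1.008 = 160.26 g/mol.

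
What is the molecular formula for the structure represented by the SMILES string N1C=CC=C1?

C4H5N

Heavy atoms from the SMILES: 4 C, 1 N.
Implicit hydrogens by atom environment:
  4 × C (aromatic): 1 H each → 4
  1 × N (aromatic): 1 H
  Total hydrogens = 5.
Molecular formula: C4H5N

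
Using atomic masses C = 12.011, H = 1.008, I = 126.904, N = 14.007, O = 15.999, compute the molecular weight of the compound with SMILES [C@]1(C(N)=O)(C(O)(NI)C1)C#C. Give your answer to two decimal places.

Molecular formula: C6H7IN2O2.
M = 6×12.011 + 7×1.008 + 1×126.904 + 2×14.007 + 2×15.999 = 266.04 g/mol.

266.04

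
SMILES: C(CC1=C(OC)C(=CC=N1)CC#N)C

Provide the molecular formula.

Heavy atoms from the SMILES: 11 C, 2 N, 1 O.
Implicit hydrogens by atom environment:
  3 × C: 2 H each → 6
  3 × C (aromatic): no H
  2 × C: 3 H each → 6
  2 × C (aromatic): 1 H each → 2
  1 × C: no H
  1 × N (aromatic): no H
  1 × N: no H
  1 × O: no H
  Total hydrogens = 14.
Molecular formula: C11H14N2O

C11H14N2O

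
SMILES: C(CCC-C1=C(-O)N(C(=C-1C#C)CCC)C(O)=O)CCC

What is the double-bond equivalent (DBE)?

Molecular formula from the SMILES: C17H25NO3.
DoU = (2C + 2 + N − H − X)/2 = (2·17 + 2 + 1 − 25 − 0)/2 = 12/2 = 6.
(Structurally: 1 ring(s) + 5 π bond(s) = 6.)

6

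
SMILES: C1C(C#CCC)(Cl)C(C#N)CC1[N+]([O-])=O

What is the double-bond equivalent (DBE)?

6

Molecular formula from the SMILES: C10H11ClN2O2.
DoU = (2C + 2 + N − H − X)/2 = (2·10 + 2 + 2 − 11 − 1)/2 = 12/2 = 6.
(Structurally: 1 ring(s) + 5 π bond(s) = 6.)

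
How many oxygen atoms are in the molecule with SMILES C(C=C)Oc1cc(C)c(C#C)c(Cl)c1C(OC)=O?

The symbol for oxygen appears 3 times in the SMILES.

3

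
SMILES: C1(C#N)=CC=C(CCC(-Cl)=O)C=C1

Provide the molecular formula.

C10H8ClNO

Heavy atoms from the SMILES: 10 C, 1 Cl, 1 N, 1 O.
Implicit hydrogens by atom environment:
  4 × C (aromatic): 1 H each → 4
  2 × C: 2 H each → 4
  2 × C (aromatic): no H
  2 × C: no H
  1 × Cl: no H
  1 × N: no H
  1 × O: no H
  Total hydrogens = 8.
Molecular formula: C10H8ClNO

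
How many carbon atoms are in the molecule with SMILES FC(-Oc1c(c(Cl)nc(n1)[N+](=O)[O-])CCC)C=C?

The symbol for carbon appears 10 times in the SMILES. Lowercase c denotes aromatic carbon and counts toward C.

10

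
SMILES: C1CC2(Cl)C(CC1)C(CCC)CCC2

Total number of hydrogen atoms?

23

Hydrogens are implicit in SMILES; fill each atom to its normal valence:
  9 × C: 2 H each → 18
  2 × C: 1 H each → 2
  1 × C: 3 H
  1 × C: no H
  1 × Cl: no H
  Total hydrogens = 23.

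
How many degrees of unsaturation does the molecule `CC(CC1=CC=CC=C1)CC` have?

Molecular formula from the SMILES: C11H16.
DoU = (2C + 2 + N − H − X)/2 = (2·11 + 2 + 0 − 16 − 0)/2 = 8/2 = 4.
(Structurally: 1 ring(s) + 3 π bond(s) = 4.)

4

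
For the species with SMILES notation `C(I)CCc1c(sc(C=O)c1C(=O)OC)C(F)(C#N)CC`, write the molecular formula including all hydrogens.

Heavy atoms from the SMILES: 14 C, 1 F, 1 I, 1 N, 3 O, 1 S.
Implicit hydrogens by atom environment:
  4 × C: 2 H each → 8
  4 × C (aromatic): no H
  3 × C: no H
  3 × O: no H
  2 × C: 3 H each → 6
  1 × C: 1 H
  1 × F: no H
  1 × I: no H
  1 × N: no H
  1 × S (aromatic): no H
  Total hydrogens = 15.
Molecular formula: C14H15FINO3S

C14H15FINO3S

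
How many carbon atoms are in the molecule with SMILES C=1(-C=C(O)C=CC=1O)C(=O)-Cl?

7

The symbol for carbon appears 7 times in the SMILES. (Cl is a single chlorine, not C + l.)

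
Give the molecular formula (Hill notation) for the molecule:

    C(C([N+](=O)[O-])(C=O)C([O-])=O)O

C4H4NO6-

Heavy atoms from the SMILES: 4 C, 1 N, 6 O.
Implicit hydrogens by atom environment:
  3 × O: no H
  2 × C: no H
  2 × O (charge -1): no H
  1 × C: 2 H
  1 × C: 1 H
  1 × N (charge +1): no H
  1 × O: 1 H
  Total hydrogens = 4.
Net charge -1.
Molecular formula: C4H4NO6-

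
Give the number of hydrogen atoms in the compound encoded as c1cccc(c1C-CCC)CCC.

20

Hydrogens are implicit in SMILES; fill each atom to its normal valence:
  5 × C: 2 H each → 10
  4 × C (aromatic): 1 H each → 4
  2 × C: 3 H each → 6
  2 × C (aromatic): no H
  Total hydrogens = 20.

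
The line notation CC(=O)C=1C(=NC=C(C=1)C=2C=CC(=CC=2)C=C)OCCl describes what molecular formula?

C16H14ClNO2

Heavy atoms from the SMILES: 16 C, 1 Cl, 1 N, 2 O.
Implicit hydrogens by atom environment:
  6 × C (aromatic): 1 H each → 6
  5 × C (aromatic): no H
  2 × C: 2 H each → 4
  2 × O: no H
  1 × C: 3 H
  1 × C: 1 H
  1 × C: no H
  1 × Cl: no H
  1 × N (aromatic): no H
  Total hydrogens = 14.
Molecular formula: C16H14ClNO2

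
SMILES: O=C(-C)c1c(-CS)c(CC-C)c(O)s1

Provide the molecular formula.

Heavy atoms from the SMILES: 10 C, 2 O, 2 S.
Implicit hydrogens by atom environment:
  4 × C (aromatic): no H
  3 × C: 2 H each → 6
  2 × C: 3 H each → 6
  1 × C: no H
  1 × O: 1 H
  1 × O: no H
  1 × S: 1 H
  1 × S (aromatic): no H
  Total hydrogens = 14.
Molecular formula: C10H14O2S2

C10H14O2S2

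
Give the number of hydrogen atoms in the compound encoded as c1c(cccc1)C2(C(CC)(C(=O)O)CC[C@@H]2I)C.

Hydrogens are implicit in SMILES; fill each atom to its normal valence:
  5 × C (aromatic): 1 H each → 5
  3 × C: 2 H each → 6
  3 × C: no H
  2 × C: 3 H each → 6
  1 × C: 1 H
  1 × C (aromatic): no H
  1 × I: no H
  1 × O: 1 H
  1 × O: no H
  Total hydrogens = 19.

19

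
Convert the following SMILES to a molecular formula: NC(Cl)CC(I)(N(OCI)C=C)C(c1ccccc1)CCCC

C17H25ClI2N2O

Heavy atoms from the SMILES: 17 C, 1 Cl, 2 I, 2 N, 1 O.
Implicit hydrogens by atom environment:
  6 × C: 2 H each → 12
  5 × C (aromatic): 1 H each → 5
  3 × C: 1 H each → 3
  2 × I: no H
  1 × C: 3 H
  1 × C: no H
  1 × C (aromatic): no H
  1 × Cl: no H
  1 × N: 2 H
  1 × N: no H
  1 × O: no H
  Total hydrogens = 25.
Molecular formula: C17H25ClI2N2O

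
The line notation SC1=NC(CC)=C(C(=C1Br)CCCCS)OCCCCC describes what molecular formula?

Heavy atoms from the SMILES: 1 Br, 16 C, 1 N, 1 O, 2 S.
Implicit hydrogens by atom environment:
  9 × C: 2 H each → 18
  5 × C (aromatic): no H
  2 × C: 3 H each → 6
  2 × S: 1 H each → 2
  1 × Br: no H
  1 × N (aromatic): no H
  1 × O: no H
  Total hydrogens = 26.
Molecular formula: C16H26BrNOS2

C16H26BrNOS2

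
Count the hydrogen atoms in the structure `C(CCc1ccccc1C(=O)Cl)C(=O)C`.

13

Hydrogens are implicit in SMILES; fill each atom to its normal valence:
  4 × C (aromatic): 1 H each → 4
  3 × C: 2 H each → 6
  2 × C (aromatic): no H
  2 × C: no H
  2 × O: no H
  1 × C: 3 H
  1 × Cl: no H
  Total hydrogens = 13.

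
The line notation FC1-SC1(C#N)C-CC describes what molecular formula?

C6H8FNS

Heavy atoms from the SMILES: 6 C, 1 F, 1 N, 1 S.
Implicit hydrogens by atom environment:
  2 × C: 2 H each → 4
  2 × C: no H
  1 × C: 3 H
  1 × C: 1 H
  1 × F: no H
  1 × N: no H
  1 × S: no H
  Total hydrogens = 8.
Molecular formula: C6H8FNS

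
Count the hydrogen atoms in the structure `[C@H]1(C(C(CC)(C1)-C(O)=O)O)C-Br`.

Hydrogens are implicit in SMILES; fill each atom to its normal valence:
  3 × C: 2 H each → 6
  2 × C: 1 H each → 2
  2 × C: no H
  2 × O: 1 H each → 2
  1 × Br: no H
  1 × C: 3 H
  1 × O: no H
  Total hydrogens = 13.

13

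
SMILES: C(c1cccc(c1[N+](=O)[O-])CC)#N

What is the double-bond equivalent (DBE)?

Molecular formula from the SMILES: C9H8N2O2.
DoU = (2C + 2 + N − H − X)/2 = (2·9 + 2 + 2 − 8 − 0)/2 = 14/2 = 7.
(Structurally: 1 ring(s) + 6 π bond(s) = 7.)

7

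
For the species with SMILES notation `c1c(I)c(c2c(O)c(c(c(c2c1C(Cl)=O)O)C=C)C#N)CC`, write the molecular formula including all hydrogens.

Heavy atoms from the SMILES: 16 C, 1 Cl, 1 I, 1 N, 3 O.
Implicit hydrogens by atom environment:
  9 × C (aromatic): no H
  2 × C: 2 H each → 4
  2 × C: no H
  2 × O: 1 H each → 2
  1 × C: 3 H
  1 × C (aromatic): 1 H
  1 × C: 1 H
  1 × Cl: no H
  1 × I: no H
  1 × N: no H
  1 × O: no H
  Total hydrogens = 11.
Molecular formula: C16H11ClINO3

C16H11ClINO3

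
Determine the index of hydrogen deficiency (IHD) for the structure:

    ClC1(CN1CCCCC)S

Molecular formula from the SMILES: C7H14ClNS.
DoU = (2C + 2 + N − H − X)/2 = (2·7 + 2 + 1 − 14 − 1)/2 = 2/2 = 1.
(Structurally: 1 ring(s) + 0 π bond(s) = 1.)

1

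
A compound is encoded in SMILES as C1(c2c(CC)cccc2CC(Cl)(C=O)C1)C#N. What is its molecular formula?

Heavy atoms from the SMILES: 14 C, 1 Cl, 1 N, 1 O.
Implicit hydrogens by atom environment:
  3 × C: 2 H each → 6
  3 × C (aromatic): 1 H each → 3
  3 × C (aromatic): no H
  2 × C: 1 H each → 2
  2 × C: no H
  1 × C: 3 H
  1 × Cl: no H
  1 × N: no H
  1 × O: no H
  Total hydrogens = 14.
Molecular formula: C14H14ClNO

C14H14ClNO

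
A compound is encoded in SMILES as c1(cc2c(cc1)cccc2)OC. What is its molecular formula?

Heavy atoms from the SMILES: 11 C, 1 O.
Implicit hydrogens by atom environment:
  7 × C (aromatic): 1 H each → 7
  3 × C (aromatic): no H
  1 × C: 3 H
  1 × O: no H
  Total hydrogens = 10.
Molecular formula: C11H10O

C11H10O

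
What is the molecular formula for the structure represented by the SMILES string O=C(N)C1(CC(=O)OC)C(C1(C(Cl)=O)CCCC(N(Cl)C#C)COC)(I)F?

C16H20Cl2FIN2O5

Heavy atoms from the SMILES: 16 C, 2 Cl, 1 F, 1 I, 2 N, 5 O.
Implicit hydrogens by atom environment:
  7 × C: no H
  5 × C: 2 H each → 10
  5 × O: no H
  2 × C: 3 H each → 6
  2 × C: 1 H each → 2
  2 × Cl: no H
  1 × F: no H
  1 × I: no H
  1 × N: 2 H
  1 × N: no H
  Total hydrogens = 20.
Molecular formula: C16H20Cl2FIN2O5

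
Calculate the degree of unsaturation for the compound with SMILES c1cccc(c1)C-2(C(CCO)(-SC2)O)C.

5

Molecular formula from the SMILES: C12H16O2S.
DoU = (2C + 2 + N − H − X)/2 = (2·12 + 2 + 0 − 16 − 0)/2 = 10/2 = 5.
(Structurally: 2 ring(s) + 3 π bond(s) = 5.)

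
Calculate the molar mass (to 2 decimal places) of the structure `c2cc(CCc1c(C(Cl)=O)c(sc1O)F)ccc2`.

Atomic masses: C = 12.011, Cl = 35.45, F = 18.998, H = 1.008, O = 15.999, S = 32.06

284.73

Molecular formula: C13H10ClFO2S.
M = 13×12.011 + 1×35.45 + 1×18.998 + 10×1.008 + 2×15.999 + 1×32.06 = 284.73 g/mol.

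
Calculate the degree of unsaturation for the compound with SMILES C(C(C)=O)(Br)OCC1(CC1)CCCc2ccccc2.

6

Molecular formula from the SMILES: C16H21BrO2.
DoU = (2C + 2 + N − H − X)/2 = (2·16 + 2 + 0 − 21 − 1)/2 = 12/2 = 6.
(Structurally: 2 ring(s) + 4 π bond(s) = 6.)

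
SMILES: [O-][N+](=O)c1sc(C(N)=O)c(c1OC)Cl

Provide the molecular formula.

Heavy atoms from the SMILES: 6 C, 1 Cl, 2 N, 4 O, 1 S.
Implicit hydrogens by atom environment:
  4 × C (aromatic): no H
  3 × O: no H
  1 × C: 3 H
  1 × C: no H
  1 × Cl: no H
  1 × N: 2 H
  1 × N (charge +1): no H
  1 × O (charge -1): no H
  1 × S (aromatic): no H
  Total hydrogens = 5.
Molecular formula: C6H5ClN2O4S

C6H5ClN2O4S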